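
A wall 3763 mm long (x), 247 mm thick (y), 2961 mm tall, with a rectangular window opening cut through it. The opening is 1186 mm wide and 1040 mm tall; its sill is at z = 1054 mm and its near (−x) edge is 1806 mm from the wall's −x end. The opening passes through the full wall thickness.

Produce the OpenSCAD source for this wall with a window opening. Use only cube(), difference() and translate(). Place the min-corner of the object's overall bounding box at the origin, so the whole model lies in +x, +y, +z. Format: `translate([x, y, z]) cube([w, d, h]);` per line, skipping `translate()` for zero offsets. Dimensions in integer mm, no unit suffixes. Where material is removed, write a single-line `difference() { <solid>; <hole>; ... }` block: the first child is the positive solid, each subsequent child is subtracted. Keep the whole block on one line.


difference() { cube([3763, 247, 2961]); translate([1806, 0, 1054]) cube([1186, 247, 1040]); }


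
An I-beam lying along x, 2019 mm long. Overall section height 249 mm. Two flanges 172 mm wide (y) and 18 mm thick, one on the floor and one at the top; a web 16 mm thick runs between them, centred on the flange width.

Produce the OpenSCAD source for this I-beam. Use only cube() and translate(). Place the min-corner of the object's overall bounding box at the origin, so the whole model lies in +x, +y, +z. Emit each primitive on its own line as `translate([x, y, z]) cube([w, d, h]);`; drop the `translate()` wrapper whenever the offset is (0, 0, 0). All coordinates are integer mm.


cube([2019, 172, 18]);
translate([0, 78, 18]) cube([2019, 16, 213]);
translate([0, 0, 231]) cube([2019, 172, 18]);


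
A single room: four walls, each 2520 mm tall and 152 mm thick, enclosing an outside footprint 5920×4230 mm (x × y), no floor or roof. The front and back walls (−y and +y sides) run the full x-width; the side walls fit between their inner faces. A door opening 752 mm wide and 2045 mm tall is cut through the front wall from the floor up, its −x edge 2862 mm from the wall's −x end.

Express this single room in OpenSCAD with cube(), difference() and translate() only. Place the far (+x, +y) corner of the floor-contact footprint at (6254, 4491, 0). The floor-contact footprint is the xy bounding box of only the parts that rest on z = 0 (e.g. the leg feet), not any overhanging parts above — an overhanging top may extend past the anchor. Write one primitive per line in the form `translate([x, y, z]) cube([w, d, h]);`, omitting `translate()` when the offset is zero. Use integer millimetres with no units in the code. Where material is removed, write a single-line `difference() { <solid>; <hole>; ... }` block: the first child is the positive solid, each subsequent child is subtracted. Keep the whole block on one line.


difference() { translate([334, 261, 0]) cube([5920, 152, 2520]); translate([3196, 261, 0]) cube([752, 152, 2045]); }
translate([334, 4339, 0]) cube([5920, 152, 2520]);
translate([334, 413, 0]) cube([152, 3926, 2520]);
translate([6102, 413, 0]) cube([152, 3926, 2520]);


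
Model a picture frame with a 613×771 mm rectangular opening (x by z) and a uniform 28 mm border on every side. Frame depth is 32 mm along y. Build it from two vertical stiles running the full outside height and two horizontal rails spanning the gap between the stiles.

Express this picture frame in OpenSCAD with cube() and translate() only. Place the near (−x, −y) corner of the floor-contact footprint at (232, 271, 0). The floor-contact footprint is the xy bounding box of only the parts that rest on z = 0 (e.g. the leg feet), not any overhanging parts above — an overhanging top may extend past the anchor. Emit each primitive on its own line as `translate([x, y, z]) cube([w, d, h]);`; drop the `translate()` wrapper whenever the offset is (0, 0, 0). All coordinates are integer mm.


translate([232, 271, 0]) cube([28, 32, 827]);
translate([873, 271, 0]) cube([28, 32, 827]);
translate([260, 271, 0]) cube([613, 32, 28]);
translate([260, 271, 799]) cube([613, 32, 28]);


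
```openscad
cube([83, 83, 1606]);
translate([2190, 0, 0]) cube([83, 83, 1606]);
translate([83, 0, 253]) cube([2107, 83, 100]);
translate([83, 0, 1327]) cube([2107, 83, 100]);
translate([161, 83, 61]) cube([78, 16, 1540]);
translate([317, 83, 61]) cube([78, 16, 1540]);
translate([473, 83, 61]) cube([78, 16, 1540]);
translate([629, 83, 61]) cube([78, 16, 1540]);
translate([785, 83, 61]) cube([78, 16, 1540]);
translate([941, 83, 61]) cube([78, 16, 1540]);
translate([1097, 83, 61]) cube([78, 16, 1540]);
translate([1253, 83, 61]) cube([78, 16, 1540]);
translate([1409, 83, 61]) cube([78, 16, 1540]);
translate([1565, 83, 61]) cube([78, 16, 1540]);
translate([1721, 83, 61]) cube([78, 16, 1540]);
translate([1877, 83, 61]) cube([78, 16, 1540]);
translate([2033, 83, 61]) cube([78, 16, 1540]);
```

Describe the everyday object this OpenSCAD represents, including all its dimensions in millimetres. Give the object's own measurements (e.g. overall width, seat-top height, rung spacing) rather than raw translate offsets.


A fence section. Two 83×83 mm posts, 1606 mm tall, stand on the floor with a clear span of 2107 mm between their inner faces. Two horizontal rails of 83×100 mm section span the gap between the posts with their undersides at z = 253 mm and z = 1327 mm, flush with the posts' −y face. 13 pickets, each 78 mm wide, 16 mm thick and 1540 mm tall, are fixed to the +y face of the rails with their bottoms at z = 61 mm, spaced across the span with a 78 mm gap after the −x post and between neighbouring pickets, with 79 mm left before the +x post.


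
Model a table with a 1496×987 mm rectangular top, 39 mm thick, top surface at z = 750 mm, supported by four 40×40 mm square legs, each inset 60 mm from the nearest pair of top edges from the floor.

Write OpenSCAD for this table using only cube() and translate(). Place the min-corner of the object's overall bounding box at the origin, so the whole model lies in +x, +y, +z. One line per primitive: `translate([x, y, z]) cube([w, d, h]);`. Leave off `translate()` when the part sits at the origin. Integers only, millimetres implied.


// leg_h = 750 - 39 = 711
translate([0, 0, 711]) cube([1496, 987, 39]);
translate([60, 60, 0]) cube([40, 40, 711]);
translate([1396, 60, 0]) cube([40, 40, 711]);
translate([60, 887, 0]) cube([40, 40, 711]);
translate([1396, 887, 0]) cube([40, 40, 711]);


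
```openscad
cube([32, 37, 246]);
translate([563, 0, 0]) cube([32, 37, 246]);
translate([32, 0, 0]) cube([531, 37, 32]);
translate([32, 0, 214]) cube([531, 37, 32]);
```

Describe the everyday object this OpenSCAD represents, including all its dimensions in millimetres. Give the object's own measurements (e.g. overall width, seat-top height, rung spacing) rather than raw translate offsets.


A rectangular picture frame lying in the x–z plane (depth along y). The opening is 531 mm wide (x) by 182 mm tall (z), surrounded by a border 32 mm wide on all four sides. The frame is 37 mm deep and is made of two full-height vertical stiles with two horizontal rails fitted between them.


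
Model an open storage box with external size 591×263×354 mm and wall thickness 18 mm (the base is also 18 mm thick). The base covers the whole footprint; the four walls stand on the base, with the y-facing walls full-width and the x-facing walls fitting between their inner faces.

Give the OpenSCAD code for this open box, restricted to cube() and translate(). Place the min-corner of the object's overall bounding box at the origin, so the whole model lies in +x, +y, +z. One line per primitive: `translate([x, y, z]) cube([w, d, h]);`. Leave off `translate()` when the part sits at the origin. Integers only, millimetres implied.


cube([591, 263, 18]);
translate([0, 0, 18]) cube([591, 18, 336]);
translate([0, 245, 18]) cube([591, 18, 336]);
translate([0, 18, 18]) cube([18, 227, 336]);
translate([573, 18, 18]) cube([18, 227, 336]);


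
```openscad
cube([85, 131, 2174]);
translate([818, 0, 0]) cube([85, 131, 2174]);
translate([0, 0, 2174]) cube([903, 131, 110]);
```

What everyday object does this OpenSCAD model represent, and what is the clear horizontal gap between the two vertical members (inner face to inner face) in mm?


A door frame. The clear opening width is 733 mm.

Two 2174 mm tall posts with a header on top — a door frame. The left jamb is 85 mm wide at x = 0; the right jamb starts at x = 818. The clear opening is 818 − 85 = 733 mm.


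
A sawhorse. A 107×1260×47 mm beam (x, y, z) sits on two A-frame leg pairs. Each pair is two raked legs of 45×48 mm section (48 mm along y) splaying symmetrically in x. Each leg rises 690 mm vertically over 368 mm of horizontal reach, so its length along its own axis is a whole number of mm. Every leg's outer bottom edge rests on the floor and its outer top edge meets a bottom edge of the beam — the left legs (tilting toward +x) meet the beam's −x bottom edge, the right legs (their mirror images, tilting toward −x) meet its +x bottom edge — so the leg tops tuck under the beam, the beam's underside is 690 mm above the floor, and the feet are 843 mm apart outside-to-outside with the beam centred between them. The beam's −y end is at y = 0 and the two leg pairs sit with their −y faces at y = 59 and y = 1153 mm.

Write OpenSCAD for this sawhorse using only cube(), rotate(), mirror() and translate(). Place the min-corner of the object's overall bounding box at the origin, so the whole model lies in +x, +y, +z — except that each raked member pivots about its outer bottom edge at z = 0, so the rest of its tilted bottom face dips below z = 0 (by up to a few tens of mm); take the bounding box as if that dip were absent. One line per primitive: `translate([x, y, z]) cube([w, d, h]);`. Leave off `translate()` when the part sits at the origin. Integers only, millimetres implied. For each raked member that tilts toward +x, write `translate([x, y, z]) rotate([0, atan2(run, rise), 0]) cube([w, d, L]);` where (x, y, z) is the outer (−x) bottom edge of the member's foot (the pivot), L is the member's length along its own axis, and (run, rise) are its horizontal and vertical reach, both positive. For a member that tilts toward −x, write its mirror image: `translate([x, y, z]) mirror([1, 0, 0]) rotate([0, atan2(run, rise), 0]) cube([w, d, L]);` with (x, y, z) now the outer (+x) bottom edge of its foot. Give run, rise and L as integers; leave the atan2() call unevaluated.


// leg length = √(368² + 690²) = 782
// right-leg outer foot x = 2·368 + 107 = 843
// beam min-corner = (368, 0, 690)
translate([368, 0, 690]) cube([107, 1260, 47]);
translate([0, 59, 0]) rotate([0, atan2(368, 690), 0]) cube([45, 48, 782]);
translate([843, 59, 0]) mirror([1, 0, 0]) rotate([0, atan2(368, 690), 0]) cube([45, 48, 782]);
translate([0, 1153, 0]) rotate([0, atan2(368, 690), 0]) cube([45, 48, 782]);
translate([843, 1153, 0]) mirror([1, 0, 0]) rotate([0, atan2(368, 690), 0]) cube([45, 48, 782]);


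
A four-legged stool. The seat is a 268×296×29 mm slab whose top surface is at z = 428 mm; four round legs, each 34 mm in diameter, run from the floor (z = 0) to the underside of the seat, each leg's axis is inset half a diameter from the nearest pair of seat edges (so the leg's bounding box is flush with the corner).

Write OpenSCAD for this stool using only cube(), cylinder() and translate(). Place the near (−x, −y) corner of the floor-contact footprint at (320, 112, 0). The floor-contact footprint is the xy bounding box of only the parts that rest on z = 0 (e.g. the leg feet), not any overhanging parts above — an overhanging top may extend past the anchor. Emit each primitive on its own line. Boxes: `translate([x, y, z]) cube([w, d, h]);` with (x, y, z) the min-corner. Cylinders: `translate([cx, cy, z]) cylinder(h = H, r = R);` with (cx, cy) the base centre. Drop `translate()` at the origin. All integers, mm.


translate([320, 112, 399]) cube([268, 296, 29]);
translate([337, 129, 0]) cylinder(h = 399, r = 17);
translate([571, 129, 0]) cylinder(h = 399, r = 17);
translate([337, 391, 0]) cylinder(h = 399, r = 17);
translate([571, 391, 0]) cylinder(h = 399, r = 17);


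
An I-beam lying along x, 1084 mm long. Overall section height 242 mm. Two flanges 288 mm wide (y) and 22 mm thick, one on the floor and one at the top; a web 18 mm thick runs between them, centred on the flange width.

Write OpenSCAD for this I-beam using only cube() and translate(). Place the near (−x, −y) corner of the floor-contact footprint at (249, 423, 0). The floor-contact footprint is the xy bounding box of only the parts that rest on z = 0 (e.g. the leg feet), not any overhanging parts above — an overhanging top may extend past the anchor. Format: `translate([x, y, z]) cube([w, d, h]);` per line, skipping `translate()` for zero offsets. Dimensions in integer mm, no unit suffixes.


translate([249, 423, 0]) cube([1084, 288, 22]);
translate([249, 558, 22]) cube([1084, 18, 198]);
translate([249, 423, 220]) cube([1084, 288, 22]);


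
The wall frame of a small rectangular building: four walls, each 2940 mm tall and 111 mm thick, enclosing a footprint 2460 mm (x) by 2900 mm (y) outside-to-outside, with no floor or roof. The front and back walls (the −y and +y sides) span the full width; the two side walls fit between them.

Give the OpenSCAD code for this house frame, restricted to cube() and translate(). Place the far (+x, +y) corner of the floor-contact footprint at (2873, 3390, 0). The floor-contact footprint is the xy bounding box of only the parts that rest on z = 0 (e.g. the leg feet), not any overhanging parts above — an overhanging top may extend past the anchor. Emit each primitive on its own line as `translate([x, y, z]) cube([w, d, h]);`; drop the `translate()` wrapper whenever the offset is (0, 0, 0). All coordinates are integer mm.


translate([413, 490, 0]) cube([2460, 111, 2940]);
translate([413, 3279, 0]) cube([2460, 111, 2940]);
translate([413, 601, 0]) cube([111, 2678, 2940]);
translate([2762, 601, 0]) cube([111, 2678, 2940]);


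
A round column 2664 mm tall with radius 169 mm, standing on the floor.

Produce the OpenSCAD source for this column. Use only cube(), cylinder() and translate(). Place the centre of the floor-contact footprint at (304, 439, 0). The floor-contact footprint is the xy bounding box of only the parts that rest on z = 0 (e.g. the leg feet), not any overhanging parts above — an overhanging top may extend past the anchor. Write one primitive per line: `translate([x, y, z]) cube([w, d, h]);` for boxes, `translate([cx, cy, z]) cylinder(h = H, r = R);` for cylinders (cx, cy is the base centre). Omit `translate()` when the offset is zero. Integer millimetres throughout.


translate([304, 439, 0]) cylinder(h = 2664, r = 169);


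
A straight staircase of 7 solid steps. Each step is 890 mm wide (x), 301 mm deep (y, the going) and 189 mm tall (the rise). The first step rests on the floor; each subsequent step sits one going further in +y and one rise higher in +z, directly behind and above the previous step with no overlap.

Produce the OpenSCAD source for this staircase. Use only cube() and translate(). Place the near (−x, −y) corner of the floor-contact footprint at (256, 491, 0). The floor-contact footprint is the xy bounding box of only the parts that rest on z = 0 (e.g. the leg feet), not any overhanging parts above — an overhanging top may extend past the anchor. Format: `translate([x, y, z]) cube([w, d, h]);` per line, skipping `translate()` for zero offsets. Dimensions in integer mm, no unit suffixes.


translate([256, 491, 0]) cube([890, 301, 189]);
translate([256, 792, 189]) cube([890, 301, 189]);
translate([256, 1093, 378]) cube([890, 301, 189]);
translate([256, 1394, 567]) cube([890, 301, 189]);
translate([256, 1695, 756]) cube([890, 301, 189]);
translate([256, 1996, 945]) cube([890, 301, 189]);
translate([256, 2297, 1134]) cube([890, 301, 189]);


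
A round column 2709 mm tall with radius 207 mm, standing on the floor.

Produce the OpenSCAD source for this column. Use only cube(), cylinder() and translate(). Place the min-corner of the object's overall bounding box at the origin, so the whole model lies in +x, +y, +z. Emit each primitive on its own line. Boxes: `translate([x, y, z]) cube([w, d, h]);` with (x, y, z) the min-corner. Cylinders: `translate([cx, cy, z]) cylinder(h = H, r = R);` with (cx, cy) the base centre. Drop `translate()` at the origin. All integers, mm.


translate([207, 207, 0]) cylinder(h = 2709, r = 207);


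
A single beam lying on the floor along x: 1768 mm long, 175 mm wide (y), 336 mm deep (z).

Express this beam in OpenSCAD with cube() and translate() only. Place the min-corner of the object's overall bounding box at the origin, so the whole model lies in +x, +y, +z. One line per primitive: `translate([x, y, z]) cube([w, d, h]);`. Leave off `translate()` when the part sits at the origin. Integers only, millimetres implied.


cube([1768, 175, 336]);


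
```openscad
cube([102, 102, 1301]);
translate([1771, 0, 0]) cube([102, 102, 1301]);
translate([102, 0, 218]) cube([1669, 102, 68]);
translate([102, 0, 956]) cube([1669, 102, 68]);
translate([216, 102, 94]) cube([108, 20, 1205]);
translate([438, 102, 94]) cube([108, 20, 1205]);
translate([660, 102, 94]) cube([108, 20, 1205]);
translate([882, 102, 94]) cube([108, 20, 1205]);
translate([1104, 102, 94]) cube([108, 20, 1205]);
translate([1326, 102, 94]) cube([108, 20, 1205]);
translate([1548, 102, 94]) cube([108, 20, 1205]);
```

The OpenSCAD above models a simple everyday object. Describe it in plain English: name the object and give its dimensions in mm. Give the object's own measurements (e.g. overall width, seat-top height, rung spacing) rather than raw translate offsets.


A fence section. Two 102×102 mm posts, 1301 mm tall, stand on the floor with a clear span of 1669 mm between their inner faces. Two horizontal rails of 102×68 mm section span the gap between the posts with their undersides at z = 218 mm and z = 956 mm, flush with the posts' −y face. 7 pickets, each 108 mm wide, 20 mm thick and 1205 mm tall, are fixed to the +y face of the rails with their bottoms at z = 94 mm, spaced across the span with a 114 mm gap after the −x post and between neighbouring pickets, with 115 mm left before the +x post.


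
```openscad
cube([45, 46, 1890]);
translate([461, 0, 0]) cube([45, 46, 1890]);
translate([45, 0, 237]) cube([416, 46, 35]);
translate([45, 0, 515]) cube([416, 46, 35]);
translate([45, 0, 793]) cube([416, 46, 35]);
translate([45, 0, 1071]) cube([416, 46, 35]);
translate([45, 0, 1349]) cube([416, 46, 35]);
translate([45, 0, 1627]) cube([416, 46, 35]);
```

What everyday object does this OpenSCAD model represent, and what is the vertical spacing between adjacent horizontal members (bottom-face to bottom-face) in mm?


A ladder. The rung spacing is 278 mm.

Two tall 45×46 posts with 6 short bars between them — a ladder. Adjacent rungs sit at z = 237 and z = 515, so the spacing is 515 − 237 = 278 mm.


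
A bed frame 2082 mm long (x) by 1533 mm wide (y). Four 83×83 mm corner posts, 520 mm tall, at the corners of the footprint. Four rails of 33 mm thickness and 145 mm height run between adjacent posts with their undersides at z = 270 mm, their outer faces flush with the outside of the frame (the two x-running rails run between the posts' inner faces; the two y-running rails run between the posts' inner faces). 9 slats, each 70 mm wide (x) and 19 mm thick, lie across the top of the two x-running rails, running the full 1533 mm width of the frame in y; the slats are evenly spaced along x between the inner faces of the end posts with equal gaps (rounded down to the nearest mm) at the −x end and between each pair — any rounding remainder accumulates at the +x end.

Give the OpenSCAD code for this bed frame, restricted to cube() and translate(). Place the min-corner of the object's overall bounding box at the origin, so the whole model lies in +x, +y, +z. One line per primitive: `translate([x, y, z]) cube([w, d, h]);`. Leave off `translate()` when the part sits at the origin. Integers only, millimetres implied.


cube([83, 83, 520]);
translate([0, 1450, 0]) cube([83, 83, 520]);
translate([1999, 0, 0]) cube([83, 83, 520]);
translate([1999, 1450, 0]) cube([83, 83, 520]);
translate([83, 0, 270]) cube([1916, 33, 145]);
translate([83, 1500, 270]) cube([1916, 33, 145]);
translate([0, 83, 270]) cube([33, 1367, 145]);
translate([2049, 83, 270]) cube([33, 1367, 145]);
translate([211, 0, 415]) cube([70, 1533, 19]);
translate([409, 0, 415]) cube([70, 1533, 19]);
translate([607, 0, 415]) cube([70, 1533, 19]);
translate([805, 0, 415]) cube([70, 1533, 19]);
translate([1003, 0, 415]) cube([70, 1533, 19]);
translate([1201, 0, 415]) cube([70, 1533, 19]);
translate([1399, 0, 415]) cube([70, 1533, 19]);
translate([1597, 0, 415]) cube([70, 1533, 19]);
translate([1795, 0, 415]) cube([70, 1533, 19]);


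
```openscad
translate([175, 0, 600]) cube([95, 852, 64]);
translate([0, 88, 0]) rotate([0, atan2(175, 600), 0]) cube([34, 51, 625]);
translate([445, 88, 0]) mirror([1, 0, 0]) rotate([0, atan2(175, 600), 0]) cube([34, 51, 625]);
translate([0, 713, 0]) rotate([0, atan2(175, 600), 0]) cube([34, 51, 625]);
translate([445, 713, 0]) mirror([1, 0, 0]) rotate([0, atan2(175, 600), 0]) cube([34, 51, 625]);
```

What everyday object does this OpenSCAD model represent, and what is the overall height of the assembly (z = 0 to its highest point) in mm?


A sawhorse. The overall height is 664 mm.

A beam across two mirrored pairs of raked legs — a sawhorse. The beam's underside is at z = 600 (matching the legs' vertical rise in atan2(175, 600)) and the beam is 64 mm tall, so its top is at 600 + 64 = 664 mm. The raked legs top out at the beam's underside, so that is the highest point.


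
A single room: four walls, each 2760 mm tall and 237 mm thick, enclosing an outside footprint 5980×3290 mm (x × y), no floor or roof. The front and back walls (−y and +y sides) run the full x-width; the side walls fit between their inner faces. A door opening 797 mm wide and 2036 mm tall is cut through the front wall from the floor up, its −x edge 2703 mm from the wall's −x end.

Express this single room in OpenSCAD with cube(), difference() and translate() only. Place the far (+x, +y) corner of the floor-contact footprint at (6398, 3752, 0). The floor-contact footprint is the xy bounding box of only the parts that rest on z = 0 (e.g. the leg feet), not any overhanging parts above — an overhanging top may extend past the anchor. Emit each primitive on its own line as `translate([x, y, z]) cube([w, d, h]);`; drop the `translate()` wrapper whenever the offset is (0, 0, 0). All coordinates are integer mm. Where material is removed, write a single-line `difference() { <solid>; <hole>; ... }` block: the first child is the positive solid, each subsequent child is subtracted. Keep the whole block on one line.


difference() { translate([418, 462, 0]) cube([5980, 237, 2760]); translate([3121, 462, 0]) cube([797, 237, 2036]); }
translate([418, 3515, 0]) cube([5980, 237, 2760]);
translate([418, 699, 0]) cube([237, 2816, 2760]);
translate([6161, 699, 0]) cube([237, 2816, 2760]);


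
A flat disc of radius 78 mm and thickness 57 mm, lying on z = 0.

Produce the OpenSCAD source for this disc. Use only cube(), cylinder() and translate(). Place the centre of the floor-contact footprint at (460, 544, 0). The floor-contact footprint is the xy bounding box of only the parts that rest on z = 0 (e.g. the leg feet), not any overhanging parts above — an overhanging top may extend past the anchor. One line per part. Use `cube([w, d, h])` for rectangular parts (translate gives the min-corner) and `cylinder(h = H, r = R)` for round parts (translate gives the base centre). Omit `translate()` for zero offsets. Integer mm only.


translate([460, 544, 0]) cylinder(h = 57, r = 78);


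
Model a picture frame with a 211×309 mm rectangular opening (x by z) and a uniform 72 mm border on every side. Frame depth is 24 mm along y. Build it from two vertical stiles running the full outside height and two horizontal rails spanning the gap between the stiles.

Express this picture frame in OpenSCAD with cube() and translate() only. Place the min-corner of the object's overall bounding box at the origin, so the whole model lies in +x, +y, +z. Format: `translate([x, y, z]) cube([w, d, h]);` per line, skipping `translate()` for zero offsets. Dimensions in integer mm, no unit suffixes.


cube([72, 24, 453]);
translate([283, 0, 0]) cube([72, 24, 453]);
translate([72, 0, 0]) cube([211, 24, 72]);
translate([72, 0, 381]) cube([211, 24, 72]);


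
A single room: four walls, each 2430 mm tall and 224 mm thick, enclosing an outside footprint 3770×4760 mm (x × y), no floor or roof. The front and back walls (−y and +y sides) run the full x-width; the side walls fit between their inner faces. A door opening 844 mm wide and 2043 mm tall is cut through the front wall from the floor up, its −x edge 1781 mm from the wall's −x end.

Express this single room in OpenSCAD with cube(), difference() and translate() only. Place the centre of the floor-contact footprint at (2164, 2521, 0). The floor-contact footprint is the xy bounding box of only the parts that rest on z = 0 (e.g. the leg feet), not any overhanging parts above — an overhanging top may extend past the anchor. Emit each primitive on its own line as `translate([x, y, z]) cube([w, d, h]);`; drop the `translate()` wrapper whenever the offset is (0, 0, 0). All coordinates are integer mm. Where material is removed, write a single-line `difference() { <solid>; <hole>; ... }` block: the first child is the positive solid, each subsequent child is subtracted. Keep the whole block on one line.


difference() { translate([279, 141, 0]) cube([3770, 224, 2430]); translate([2060, 141, 0]) cube([844, 224, 2043]); }
translate([279, 4677, 0]) cube([3770, 224, 2430]);
translate([279, 365, 0]) cube([224, 4312, 2430]);
translate([3825, 365, 0]) cube([224, 4312, 2430]);


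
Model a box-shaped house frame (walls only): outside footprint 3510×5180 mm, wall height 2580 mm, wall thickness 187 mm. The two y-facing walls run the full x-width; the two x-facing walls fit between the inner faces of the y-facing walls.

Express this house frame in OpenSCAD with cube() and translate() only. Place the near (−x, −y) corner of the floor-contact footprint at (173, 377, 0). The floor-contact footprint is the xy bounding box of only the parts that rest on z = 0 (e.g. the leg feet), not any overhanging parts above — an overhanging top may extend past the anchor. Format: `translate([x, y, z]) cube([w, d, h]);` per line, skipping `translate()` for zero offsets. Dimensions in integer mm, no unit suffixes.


translate([173, 377, 0]) cube([3510, 187, 2580]);
translate([173, 5370, 0]) cube([3510, 187, 2580]);
translate([173, 564, 0]) cube([187, 4806, 2580]);
translate([3496, 564, 0]) cube([187, 4806, 2580]);


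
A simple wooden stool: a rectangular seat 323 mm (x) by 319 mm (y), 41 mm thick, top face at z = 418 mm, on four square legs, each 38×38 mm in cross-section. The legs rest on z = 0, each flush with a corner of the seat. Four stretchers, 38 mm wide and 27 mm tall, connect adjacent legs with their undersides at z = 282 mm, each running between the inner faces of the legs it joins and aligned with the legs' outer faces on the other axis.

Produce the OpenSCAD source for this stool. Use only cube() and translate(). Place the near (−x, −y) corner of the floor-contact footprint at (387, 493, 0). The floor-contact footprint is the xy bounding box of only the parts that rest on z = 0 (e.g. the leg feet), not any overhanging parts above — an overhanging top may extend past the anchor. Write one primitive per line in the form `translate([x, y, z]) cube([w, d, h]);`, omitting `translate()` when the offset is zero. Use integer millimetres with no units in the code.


// leg_h = 418 - 41 = 377
// stretcher span = 323 - 2*38 = 247
translate([387, 493, 377]) cube([323, 319, 41]);
translate([387, 493, 0]) cube([38, 38, 377]);
translate([672, 493, 0]) cube([38, 38, 377]);
translate([387, 774, 0]) cube([38, 38, 377]);
translate([672, 774, 0]) cube([38, 38, 377]);
translate([425, 493, 282]) cube([247, 38, 27]);
translate([425, 774, 282]) cube([247, 38, 27]);
translate([387, 531, 282]) cube([38, 243, 27]);
translate([672, 531, 282]) cube([38, 243, 27]);


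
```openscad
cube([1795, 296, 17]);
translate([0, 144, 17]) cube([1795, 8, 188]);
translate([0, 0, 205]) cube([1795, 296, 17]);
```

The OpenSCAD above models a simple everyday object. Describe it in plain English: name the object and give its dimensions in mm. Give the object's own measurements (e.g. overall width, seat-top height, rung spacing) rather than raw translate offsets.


An I-beam lying along x, 1795 mm long. Overall section height 222 mm. Two flanges 296 mm wide (y) and 17 mm thick, one on the floor and one at the top; a web 8 mm thick runs between them, centred on the flange width.


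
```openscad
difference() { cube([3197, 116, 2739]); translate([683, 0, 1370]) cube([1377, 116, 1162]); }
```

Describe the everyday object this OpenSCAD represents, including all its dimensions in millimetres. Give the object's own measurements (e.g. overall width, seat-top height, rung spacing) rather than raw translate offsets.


A wall 3197 mm long (x), 116 mm thick (y), 2739 mm tall, with a rectangular window opening cut through it. The opening is 1377 mm wide and 1162 mm tall; its sill is at z = 1370 mm and its near (−x) edge is 683 mm from the wall's −x end. The opening passes through the full wall thickness.


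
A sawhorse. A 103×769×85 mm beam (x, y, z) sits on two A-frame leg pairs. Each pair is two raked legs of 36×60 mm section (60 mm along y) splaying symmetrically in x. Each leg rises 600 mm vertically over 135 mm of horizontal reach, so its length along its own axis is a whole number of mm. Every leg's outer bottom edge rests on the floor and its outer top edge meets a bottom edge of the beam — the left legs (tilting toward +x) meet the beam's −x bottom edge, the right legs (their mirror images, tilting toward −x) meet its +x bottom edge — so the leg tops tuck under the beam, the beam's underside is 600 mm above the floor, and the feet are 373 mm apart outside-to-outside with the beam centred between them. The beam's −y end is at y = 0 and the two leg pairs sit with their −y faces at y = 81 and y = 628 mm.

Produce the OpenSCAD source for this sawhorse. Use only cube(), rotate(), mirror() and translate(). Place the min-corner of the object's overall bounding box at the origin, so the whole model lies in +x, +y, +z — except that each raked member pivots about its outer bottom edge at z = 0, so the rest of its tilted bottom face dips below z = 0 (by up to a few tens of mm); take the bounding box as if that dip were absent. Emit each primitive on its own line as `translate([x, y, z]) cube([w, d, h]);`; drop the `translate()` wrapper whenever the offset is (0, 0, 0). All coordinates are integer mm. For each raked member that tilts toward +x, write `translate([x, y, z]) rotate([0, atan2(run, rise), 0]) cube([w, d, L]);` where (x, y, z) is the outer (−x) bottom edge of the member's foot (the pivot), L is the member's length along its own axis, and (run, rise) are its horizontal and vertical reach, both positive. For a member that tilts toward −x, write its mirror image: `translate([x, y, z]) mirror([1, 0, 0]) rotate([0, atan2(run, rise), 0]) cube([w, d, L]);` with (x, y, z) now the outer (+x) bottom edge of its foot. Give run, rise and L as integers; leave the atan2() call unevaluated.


// leg length = √(135² + 600²) = 615
// right-leg outer foot x = 2·135 + 103 = 373
// beam min-corner = (135, 0, 600)
translate([135, 0, 600]) cube([103, 769, 85]);
translate([0, 81, 0]) rotate([0, atan2(135, 600), 0]) cube([36, 60, 615]);
translate([373, 81, 0]) mirror([1, 0, 0]) rotate([0, atan2(135, 600), 0]) cube([36, 60, 615]);
translate([0, 628, 0]) rotate([0, atan2(135, 600), 0]) cube([36, 60, 615]);
translate([373, 628, 0]) mirror([1, 0, 0]) rotate([0, atan2(135, 600), 0]) cube([36, 60, 615]);


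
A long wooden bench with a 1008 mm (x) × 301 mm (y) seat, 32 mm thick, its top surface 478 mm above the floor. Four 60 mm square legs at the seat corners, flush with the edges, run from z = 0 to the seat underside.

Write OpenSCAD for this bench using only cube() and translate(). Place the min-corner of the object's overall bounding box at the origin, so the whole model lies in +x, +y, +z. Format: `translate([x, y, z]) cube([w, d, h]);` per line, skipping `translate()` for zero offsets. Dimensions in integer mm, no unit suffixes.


translate([0, 0, 446]) cube([1008, 301, 32]);
cube([60, 60, 446]);
translate([0, 241, 0]) cube([60, 60, 446]);
translate([948, 0, 0]) cube([60, 60, 446]);
translate([948, 241, 0]) cube([60, 60, 446]);


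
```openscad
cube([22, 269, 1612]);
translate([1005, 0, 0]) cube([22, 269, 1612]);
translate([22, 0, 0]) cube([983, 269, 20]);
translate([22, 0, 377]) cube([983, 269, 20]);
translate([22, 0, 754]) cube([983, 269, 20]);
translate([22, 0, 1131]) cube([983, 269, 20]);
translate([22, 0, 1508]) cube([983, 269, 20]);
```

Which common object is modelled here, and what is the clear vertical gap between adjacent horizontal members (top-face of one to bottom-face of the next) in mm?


A bookshelf. The clear shelf gap is 357 mm.

Two tall side panels with 5 horizontal boards between them — a bookshelf. The first two shelf undersides are at z = 0 and z = 377; with shelf thickness 20, the clear gap is 377 − 0 − 20 = 357 mm.


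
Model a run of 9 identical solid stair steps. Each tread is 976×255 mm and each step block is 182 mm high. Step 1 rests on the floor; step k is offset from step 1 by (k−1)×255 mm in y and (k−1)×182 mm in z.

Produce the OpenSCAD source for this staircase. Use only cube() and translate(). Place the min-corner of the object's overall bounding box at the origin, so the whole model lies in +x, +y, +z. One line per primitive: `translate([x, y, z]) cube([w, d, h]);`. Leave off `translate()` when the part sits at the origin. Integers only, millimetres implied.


cube([976, 255, 182]);
translate([0, 255, 182]) cube([976, 255, 182]);
translate([0, 510, 364]) cube([976, 255, 182]);
translate([0, 765, 546]) cube([976, 255, 182]);
translate([0, 1020, 728]) cube([976, 255, 182]);
translate([0, 1275, 910]) cube([976, 255, 182]);
translate([0, 1530, 1092]) cube([976, 255, 182]);
translate([0, 1785, 1274]) cube([976, 255, 182]);
translate([0, 2040, 1456]) cube([976, 255, 182]);


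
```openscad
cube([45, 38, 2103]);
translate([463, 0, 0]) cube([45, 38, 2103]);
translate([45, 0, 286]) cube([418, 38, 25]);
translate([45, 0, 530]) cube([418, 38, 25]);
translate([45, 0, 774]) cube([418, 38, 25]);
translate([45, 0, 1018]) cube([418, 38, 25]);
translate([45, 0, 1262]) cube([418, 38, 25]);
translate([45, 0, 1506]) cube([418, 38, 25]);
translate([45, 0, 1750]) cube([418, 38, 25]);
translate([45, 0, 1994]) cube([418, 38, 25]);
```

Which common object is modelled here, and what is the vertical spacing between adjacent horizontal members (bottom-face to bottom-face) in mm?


A ladder. The rung spacing is 244 mm.

Two tall 45×38 posts with 8 short bars between them — a ladder. Adjacent rungs sit at z = 286 and z = 530, so the spacing is 530 − 286 = 244 mm.


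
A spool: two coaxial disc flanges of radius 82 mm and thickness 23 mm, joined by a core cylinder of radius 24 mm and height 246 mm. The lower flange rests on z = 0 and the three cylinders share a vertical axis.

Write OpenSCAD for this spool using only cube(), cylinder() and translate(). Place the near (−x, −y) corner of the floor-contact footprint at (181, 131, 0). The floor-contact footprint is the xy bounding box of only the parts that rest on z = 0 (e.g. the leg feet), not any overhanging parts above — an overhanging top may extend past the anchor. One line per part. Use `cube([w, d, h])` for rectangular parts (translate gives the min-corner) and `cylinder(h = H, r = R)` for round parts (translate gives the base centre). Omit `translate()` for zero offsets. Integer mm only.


translate([263, 213, 0]) cylinder(h = 23, r = 82);
translate([263, 213, 23]) cylinder(h = 246, r = 24);
translate([263, 213, 269]) cylinder(h = 23, r = 82);


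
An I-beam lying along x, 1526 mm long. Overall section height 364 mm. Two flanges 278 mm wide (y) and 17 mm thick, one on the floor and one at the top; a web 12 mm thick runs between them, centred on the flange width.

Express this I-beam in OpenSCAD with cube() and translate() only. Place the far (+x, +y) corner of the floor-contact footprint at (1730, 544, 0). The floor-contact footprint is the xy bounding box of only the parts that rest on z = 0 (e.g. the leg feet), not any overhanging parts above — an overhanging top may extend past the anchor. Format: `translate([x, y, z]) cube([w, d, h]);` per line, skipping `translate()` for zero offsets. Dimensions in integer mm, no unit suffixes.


translate([204, 266, 0]) cube([1526, 278, 17]);
translate([204, 399, 17]) cube([1526, 12, 330]);
translate([204, 266, 347]) cube([1526, 278, 17]);


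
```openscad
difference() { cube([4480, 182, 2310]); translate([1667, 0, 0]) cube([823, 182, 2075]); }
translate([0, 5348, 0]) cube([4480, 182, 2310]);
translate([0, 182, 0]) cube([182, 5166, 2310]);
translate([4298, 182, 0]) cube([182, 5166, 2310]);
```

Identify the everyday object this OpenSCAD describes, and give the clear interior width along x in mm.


A single room. The interior width is 4116 mm.

Four walls enclosing a rectangle with a door in the front wall — a room. Outside width 4480 minus two 182 mm walls gives 4116 mm.


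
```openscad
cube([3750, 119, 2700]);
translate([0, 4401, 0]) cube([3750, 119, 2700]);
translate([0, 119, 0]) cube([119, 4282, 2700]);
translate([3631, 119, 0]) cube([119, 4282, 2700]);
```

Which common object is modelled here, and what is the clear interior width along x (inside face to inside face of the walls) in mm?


A house (or room) frame. The interior width is 3512 mm.

Four 2700 mm walls enclosing a rectangle with no floor or roof — a room or house frame. Outside width is 3750 mm and wall thickness is 119 mm, so the interior width is 3750 − 2 × 119 = 3512 mm.


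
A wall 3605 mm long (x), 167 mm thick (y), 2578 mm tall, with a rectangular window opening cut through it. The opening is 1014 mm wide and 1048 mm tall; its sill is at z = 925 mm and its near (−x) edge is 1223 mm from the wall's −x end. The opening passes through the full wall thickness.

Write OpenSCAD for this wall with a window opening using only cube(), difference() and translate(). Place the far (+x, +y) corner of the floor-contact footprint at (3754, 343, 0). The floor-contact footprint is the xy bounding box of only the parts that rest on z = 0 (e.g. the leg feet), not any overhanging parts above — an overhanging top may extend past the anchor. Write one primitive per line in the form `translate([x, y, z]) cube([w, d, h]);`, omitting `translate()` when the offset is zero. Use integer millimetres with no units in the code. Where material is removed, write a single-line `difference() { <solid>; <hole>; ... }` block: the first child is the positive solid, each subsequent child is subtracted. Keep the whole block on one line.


difference() { translate([149, 176, 0]) cube([3605, 167, 2578]); translate([1372, 176, 925]) cube([1014, 167, 1048]); }


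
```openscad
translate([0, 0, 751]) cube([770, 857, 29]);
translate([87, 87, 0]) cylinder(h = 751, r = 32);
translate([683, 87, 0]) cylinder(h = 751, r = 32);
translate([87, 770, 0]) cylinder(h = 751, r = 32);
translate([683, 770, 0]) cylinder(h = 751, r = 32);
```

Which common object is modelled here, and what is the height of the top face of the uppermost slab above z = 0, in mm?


A table. The table height is 780 mm.

A 770×857×29 slab sits at z = 751 on four Ø64 mm round legs — a table. The top surface is at 751 + 29 = 780 mm.


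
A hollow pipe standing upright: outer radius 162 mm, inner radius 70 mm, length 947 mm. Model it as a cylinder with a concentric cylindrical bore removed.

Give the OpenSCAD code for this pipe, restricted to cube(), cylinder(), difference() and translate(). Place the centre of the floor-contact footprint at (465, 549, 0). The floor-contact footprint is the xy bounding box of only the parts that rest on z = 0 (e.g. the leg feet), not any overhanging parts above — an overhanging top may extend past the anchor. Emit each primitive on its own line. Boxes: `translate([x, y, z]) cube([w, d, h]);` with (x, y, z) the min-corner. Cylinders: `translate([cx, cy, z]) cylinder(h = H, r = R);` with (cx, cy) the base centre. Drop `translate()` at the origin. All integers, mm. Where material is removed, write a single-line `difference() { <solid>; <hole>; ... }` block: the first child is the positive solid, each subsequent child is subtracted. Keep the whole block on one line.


difference() { translate([465, 549, 0]) cylinder(h = 947, r = 162); translate([465, 549, 0]) cylinder(h = 947, r = 70); }
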